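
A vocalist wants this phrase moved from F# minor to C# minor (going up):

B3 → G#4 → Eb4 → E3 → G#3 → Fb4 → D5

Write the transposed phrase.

From F# up to C# is a perfect fifth; apply that to each pitch.
B3 becomes F#4
G#4 becomes D#5
Eb4 becomes Bb4
E3 becomes B3
G#3 becomes D#4
Fb4 becomes Cb5
D5 becomes A5

F#4 D#5 Bb4 B3 D#4 Cb5 A5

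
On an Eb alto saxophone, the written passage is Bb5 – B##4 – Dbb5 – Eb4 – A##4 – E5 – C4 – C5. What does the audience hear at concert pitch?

Db5 D##4 Fbb4 Gb3 C##4 G4 Eb3 Eb4

The Eb alto saxophone sounds a major sixth below written, so transpose each written note down a major sixth.
Bb5 becomes Db5
B##4 becomes D##4
Dbb5 becomes Fbb4
Eb4 becomes Gb3
A##4 becomes C##4
E5 becomes G4
C4 becomes Eb3
C5 becomes Eb4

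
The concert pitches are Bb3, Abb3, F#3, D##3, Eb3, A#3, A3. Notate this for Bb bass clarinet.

C5 Bbb4 G#4 E##4 F4 B#4 B4

Written C4 sounds as Bb2 on the Bb bass clarinet, so concert pitches are written a major ninth up.
Bb3 -> C5
Abb3 -> Bbb4
F#3 -> G#4
D##3 -> E##4
Eb3 -> F4
A#3 -> B#4
A3 -> B4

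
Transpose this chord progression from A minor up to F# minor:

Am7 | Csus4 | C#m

F#m7 Asus4 A#m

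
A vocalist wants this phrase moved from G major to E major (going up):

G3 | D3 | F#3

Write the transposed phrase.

E4 B3 D#4

From G up to E is a major sixth; apply that to each pitch.
G3 becomes E4
D3 becomes B3
F#3 becomes D#4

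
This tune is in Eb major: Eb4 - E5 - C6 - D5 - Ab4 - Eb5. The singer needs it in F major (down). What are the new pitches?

Eb major to F major down is a minor seventh, so every note moves down by that interval.
Eb4 becomes F3
E5 becomes F#4
C6 becomes D5
D5 becomes E4
Ab4 becomes Bb3
Eb5 becomes F4

F3 F#4 D5 E4 Bb3 F4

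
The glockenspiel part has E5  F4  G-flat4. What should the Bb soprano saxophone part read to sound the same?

First find concert pitch: the glockenspiel sounds a perfect fifteenth above written, so E5 F4 G-flat4 sounds E7 F6 Gb6.
Then write for Bb soprano saxophone: it sounds a major second below written, so the part must be a major second above concert.
E7 → F#7
F6 → G6
Gb6 → Ab6

F#7 G6 Ab6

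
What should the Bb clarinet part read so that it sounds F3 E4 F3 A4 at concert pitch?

G3 F#4 G3 B4

The Bb clarinet sounds a major second below written, so the written part must be a major second above concert — transpose each note up.
F3 -> G3
E4 -> F#4
F3 -> G3
A4 -> B4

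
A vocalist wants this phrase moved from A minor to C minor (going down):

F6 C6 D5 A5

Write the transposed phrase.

Ab5 Eb5 F4 C5

From A down to C is a major sixth; apply that to each pitch.
F6 gives Ab5
C6 gives Eb5
D5 gives F4
A5 gives C5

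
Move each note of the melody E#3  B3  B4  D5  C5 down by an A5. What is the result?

A2 Eb3 Eb4 Gb4 Fb4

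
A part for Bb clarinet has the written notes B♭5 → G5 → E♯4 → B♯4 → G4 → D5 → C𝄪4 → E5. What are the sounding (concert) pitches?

The Bb clarinet sounds a major second below written, so transpose each written note down a major second.
Bb5 becomes Ab5
G5 becomes F5
E#4 becomes D#4
B#4 becomes A#4
G4 becomes F4
D5 becomes C5
C##4 becomes B#3
E5 becomes D5

Ab5 F5 D#4 A#4 F4 C5 B#3 D5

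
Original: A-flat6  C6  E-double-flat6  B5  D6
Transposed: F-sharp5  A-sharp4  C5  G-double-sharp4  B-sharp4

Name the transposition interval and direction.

down a diminished tenth

Take the first pair: Ab6 → F#5. A to F spans 10 letter names, so the interval is some kind of tenth.
F#5 to Ab6 is 14 semitones, which makes it a diminished tenth; the second version is lower, so the direction is down.
Checking another pair — D6 → B#4 — gives the same interval.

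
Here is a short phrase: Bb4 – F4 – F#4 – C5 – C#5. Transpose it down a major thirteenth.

Db3 Ab2 A2 Eb3 E3

A major thirteenth down from Bb4 gives Db3.
F4: a thirteenth down reaches A, and 21 semitones makes it Ab2.
A major thirteenth down from F#4 gives A2.
C5: a thirteenth down reaches E, and 21 semitones makes it Eb3.
A major thirteenth down from C#5 gives E3.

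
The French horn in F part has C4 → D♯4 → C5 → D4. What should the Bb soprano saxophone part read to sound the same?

G3 A#3 G4 A3

First find concert pitch: the French horn in F sounds a perfect fifth below written, so C4 D♯4 C5 D4 sounds F3 G#3 F4 G3.
Then write for Bb soprano saxophone: it sounds a major second below written, so the part must be a major second above concert.
F3 → G3
G#3 → A#3
F4 → G4
G3 → A3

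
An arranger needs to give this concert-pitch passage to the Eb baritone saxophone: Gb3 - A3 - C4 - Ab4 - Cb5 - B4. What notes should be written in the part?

The Eb baritone saxophone sounds a major thirteenth below written, so the written part must be a major thirteenth above concert — transpose each note up.
Gb3 to Eb5
A3 to F#5
C4 to A5
Ab4 to F6
Cb5 to Ab6
B4 to G#6

Eb5 F#5 A5 F6 Ab6 G#6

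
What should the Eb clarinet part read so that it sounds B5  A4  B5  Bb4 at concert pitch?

Written C4 sounds as Eb4 on the Eb clarinet, so concert pitches are written a minor third down.
B5 becomes G#5
A4 becomes F#4
B5 becomes G#5
Bb4 becomes G4

G#5 F#4 G#5 G4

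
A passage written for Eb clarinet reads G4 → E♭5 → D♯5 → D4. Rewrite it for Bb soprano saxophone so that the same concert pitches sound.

First find concert pitch: the Eb clarinet sounds a minor third above written, so G4 E♭5 D♯5 D4 sounds Bb4 Gb5 F#5 F4.
Then write for Bb soprano saxophone: it sounds a major second below written, so the part must be a major second above concert.
Bb4 → C5
Gb5 → Ab5
F#5 → G#5
F4 → G4

C5 Ab5 G#5 G4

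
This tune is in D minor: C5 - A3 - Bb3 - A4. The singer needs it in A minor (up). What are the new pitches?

From D up to A is a perfect fifth; apply that to each pitch.
C5 becomes G5
A3 becomes E4
Bb3 becomes F4
A4 becomes E5

G5 E4 F4 E5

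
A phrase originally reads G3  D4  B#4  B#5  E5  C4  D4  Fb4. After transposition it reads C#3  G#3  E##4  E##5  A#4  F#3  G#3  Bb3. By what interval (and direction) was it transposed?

down a diminished fifth

From G3 to C#3 is 5 letter names — a fifth of some quality.
C#3 to G3 is 6 semitones, which makes it a diminished fifth; the second version is lower, so the direction is down.
Checking another pair — Fb4 → Bb3 — gives the same interval.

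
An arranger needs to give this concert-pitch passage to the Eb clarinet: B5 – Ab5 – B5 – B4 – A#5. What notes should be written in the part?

G#5 F5 G#5 G#4 F##5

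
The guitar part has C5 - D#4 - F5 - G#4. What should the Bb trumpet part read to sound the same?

D4 E#3 G4 A#3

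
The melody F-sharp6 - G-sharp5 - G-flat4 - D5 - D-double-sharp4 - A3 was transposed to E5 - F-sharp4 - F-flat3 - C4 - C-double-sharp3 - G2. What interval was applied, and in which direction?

From F#6 to E5 is 9 letter names — a ninth of some quality.
E5 to F#6 is 14 semitones, which makes it a major ninth; the second version is lower, so the direction is down.
Checking another pair — A3 → G2 — gives the same interval.

down a major ninth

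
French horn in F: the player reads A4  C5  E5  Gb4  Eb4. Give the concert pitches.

The French horn in F sounds a perfect fifth below written, so transpose each written note down a perfect fifth.
A4 → D4
C5 → F4
E5 → A4
Gb4 → Cb4
Eb4 → Ab3

D4 F4 A4 Cb4 Ab3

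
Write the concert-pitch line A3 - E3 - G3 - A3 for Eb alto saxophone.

F#4 C#4 E4 F#4

Written C4 sounds as Eb3 on the Eb alto saxophone, so concert pitches are written a major sixth up.
A3 to F#4
E3 to C#4
G3 to E4
A3 to F#4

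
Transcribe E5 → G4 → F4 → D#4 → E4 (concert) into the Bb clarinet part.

F#5 A4 G4 E#4 F#4

Written C4 sounds as Bb3 on the Bb clarinet, so concert pitches are written a major second up.
E5 -> F#5
G4 -> A4
F4 -> G4
D#4 -> E#4
E4 -> F#4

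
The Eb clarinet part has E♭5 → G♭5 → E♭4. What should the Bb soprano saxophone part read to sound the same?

First find concert pitch: the Eb clarinet sounds a minor third above written, so E♭5 G♭5 E♭4 sounds Gb5 Bbb5 Gb4.
Then write for Bb soprano saxophone: it sounds a major second below written, so the part must be a major second above concert.
Gb5 → Ab5
Bbb5 → Cb6
Gb4 → Ab4

Ab5 Cb6 Ab4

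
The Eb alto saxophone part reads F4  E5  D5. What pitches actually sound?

Written C4 on the Eb alto saxophone sounds as Eb3, a major sixth lower; apply that shift to every note.
F4 gives Ab3
E5 gives G4
D5 gives F4

Ab3 G4 F4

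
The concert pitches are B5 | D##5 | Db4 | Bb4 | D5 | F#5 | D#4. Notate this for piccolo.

B4 D##4 Db3 Bb3 D4 F#4 D#3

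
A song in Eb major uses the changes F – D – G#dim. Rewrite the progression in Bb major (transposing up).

C A D#dim

Eb major up to Bb major is a perfect fifth; each chord root moves by that interval while the quality stays the same.
F: root F up a perfect fifth → C, giving C.
D: root D up a perfect fifth → A, giving A.
G#dim: root G# up a perfect fifth → D#, giving D#dim.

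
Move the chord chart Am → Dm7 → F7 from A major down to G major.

Gm Cm7 Eb7

A major down to G major is a major second; each chord root moves by that interval while the quality stays the same.
Am: root A down a major second → G, giving Gm.
Dm7: root D down a major second → C, giving Cm7.
F7: root F down a major second → Eb, giving Eb7.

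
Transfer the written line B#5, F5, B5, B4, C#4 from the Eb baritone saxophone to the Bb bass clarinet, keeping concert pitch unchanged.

E#5 Bb4 E5 E4 F#3

First find concert pitch: the Eb baritone saxophone sounds a major thirteenth below written, so B#5 F5 B5 B4 C#4 sounds D#4 Ab3 D4 D3 E2.
Then write for Bb bass clarinet: it sounds a major ninth below written, so the part must be a major ninth above concert.
D#4 → E#5
Ab3 → Bb4
D4 → E5
D3 → E4
E2 → F#3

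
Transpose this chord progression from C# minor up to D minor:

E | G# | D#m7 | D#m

C# minor up to D minor is a minor second; each chord root moves by that interval while the quality stays the same.
E: root E up a minor second → F, giving F.
G#: root G# up a minor second → A, giving A.
D#m7: root D# up a minor second → E, giving Em7.
D#m: root D# up a minor second → E, giving Em.

F A Em7 Em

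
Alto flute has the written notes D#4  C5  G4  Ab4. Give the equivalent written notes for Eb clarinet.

F##3 E4 B3 C4

First find concert pitch: the alto flute sounds a perfect fourth below written, so D#4 C5 G4 Ab4 sounds A#3 G4 D4 Eb4.
Then write for Eb clarinet: it sounds a minor third above written, so the part must be a minor third below concert.
A#3 → F##3
G4 → E4
D4 → B3
Eb4 → C4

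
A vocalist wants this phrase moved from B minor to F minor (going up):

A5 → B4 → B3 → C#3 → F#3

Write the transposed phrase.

B minor to F minor up is a diminished fifth, so every note moves up by that interval.
A5 becomes Eb6
B4 becomes F5
B3 becomes F4
C#3 becomes G3
F#3 becomes C4

Eb6 F5 F4 G3 C4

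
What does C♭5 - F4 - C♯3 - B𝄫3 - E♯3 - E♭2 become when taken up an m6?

Abb5 Db5 A3 Gbb4 C#4 Cb3

Cb5 to Abb5
F4 to Db5
C#3 to A3
Bbb3 to Gbb4
E#3 to C#4
Eb2 to Cb3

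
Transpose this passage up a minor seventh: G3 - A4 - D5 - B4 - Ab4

A minor seventh up from G3 gives F4.
A minor seventh up from A4 gives G5.
D5 up a minor seventh is C6.
A minor seventh up from B4 gives A5.
Ab4 up a minor seventh is Gb5.

F4 G5 C6 A5 Gb5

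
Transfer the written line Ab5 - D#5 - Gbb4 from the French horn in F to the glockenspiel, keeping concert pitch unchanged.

Db3 G#2 Cbb2

First find concert pitch: the French horn in F sounds a perfect fifth below written, so Ab5 D#5 Gbb4 sounds Db5 G#4 Cbb4.
Then write for glockenspiel: it sounds a perfect fifteenth above written, so the part must be a perfect fifteenth below concert.
Db5 → Db3
G#4 → G#2
Cbb4 → Cbb2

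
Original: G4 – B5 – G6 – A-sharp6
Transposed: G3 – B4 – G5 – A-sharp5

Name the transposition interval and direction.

From G4 to G3 is 8 letter names — an octave of some quality.
G3 to G4 is 12 semitones, which makes it a perfect octave; the second version is lower, so the direction is down.
Checking another pair — A#6 → A#5 — gives the same interval.

down a perfect octave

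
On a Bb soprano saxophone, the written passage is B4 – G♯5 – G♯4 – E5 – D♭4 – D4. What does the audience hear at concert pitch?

Written C4 on the Bb soprano saxophone sounds as Bb3, a major second lower; apply that shift to every note.
B4 -> A4
G#5 -> F#5
G#4 -> F#4
E5 -> D5
Db4 -> Cb4
D4 -> C4

A4 F#5 F#4 D5 Cb4 C4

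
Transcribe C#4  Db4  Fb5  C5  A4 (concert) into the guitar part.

C#5 Db5 Fb6 C6 A5

Written C4 sounds as C3 on the guitar, so concert pitches are written a perfect octave up.
C#4 gives C#5
Db4 gives Db5
Fb5 gives Fb6
C5 gives C6
A4 gives A5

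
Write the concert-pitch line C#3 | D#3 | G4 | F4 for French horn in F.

The French horn in F sounds a perfect fifth below written, so the written part must be a perfect fifth above concert — transpose each note up.
C#3 gives G#3
D#3 gives A#3
G4 gives D5
F4 gives C5

G#3 A#3 D5 C5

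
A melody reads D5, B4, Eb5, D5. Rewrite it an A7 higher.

D5 up an augmented seventh is C##6.
An augmented seventh up from B4 gives A##5.
An augmented seventh up from Eb5 gives D#6.
An augmented seventh up from D5 gives C##6.

C##6 A##5 D#6 C##6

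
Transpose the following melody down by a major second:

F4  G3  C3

Eb4 F3 Bb2

A major second down from F4 gives Eb4.
A major second down from G3 gives F3.
C3: a second down reaches B, and 2 semitones makes it Bb2.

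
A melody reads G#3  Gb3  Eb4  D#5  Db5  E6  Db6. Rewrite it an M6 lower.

B2 Bbb2 Gb3 F#4 Fb4 G5 Fb5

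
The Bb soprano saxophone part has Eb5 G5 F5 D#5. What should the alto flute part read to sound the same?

Gb5 Bb5 Ab5 F#5

First find concert pitch: the Bb soprano saxophone sounds a major second below written, so Eb5 G5 F5 D#5 sounds Db5 F5 Eb5 C#5.
Then write for alto flute: it sounds a perfect fourth below written, so the part must be a perfect fourth above concert.
Db5 → Gb5
F5 → Bb5
Eb5 → Ab5
C#5 → F#5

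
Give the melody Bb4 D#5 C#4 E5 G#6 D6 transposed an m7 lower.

Bb4 → C4
D#5 → E#4
C#4 → D#3
E5 → F#4
G#6 → A#5
D6 → E5

C4 E#4 D#3 F#4 A#5 E5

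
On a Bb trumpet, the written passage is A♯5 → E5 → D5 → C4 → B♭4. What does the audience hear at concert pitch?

Written C4 on the Bb trumpet sounds as Bb3, a major second lower; apply that shift to every note.
A#5 becomes G#5
E5 becomes D5
D5 becomes C5
C4 becomes Bb3
Bb4 becomes Ab4

G#5 D5 C5 Bb3 Ab4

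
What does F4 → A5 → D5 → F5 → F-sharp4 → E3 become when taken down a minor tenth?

F4: a tenth down reaches D, and 15 semitones makes it D3.
A minor tenth down from A5 gives F#4.
D5 down a minor tenth is B3.
F5 down a minor tenth is D4.
F#4: a tenth down reaches D, and 15 semitones makes it D#3.
A minor tenth down from E3 gives C#2.

D3 F#4 B3 D4 D#3 C#2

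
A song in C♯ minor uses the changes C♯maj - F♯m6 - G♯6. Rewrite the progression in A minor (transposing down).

C♯ minor down to A minor is a major third; each chord root moves by that interval while the quality stays the same.
C♯maj: root C♯ down a major third → A, giving Amaj.
F♯m6: root F♯ down a major third → D, giving Dm6.
G♯6: root G♯ down a major third → E, giving E6.

Amaj Dm6 E6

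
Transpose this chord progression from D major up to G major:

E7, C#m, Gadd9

A7 F#m Cadd9

D major up to G major is a perfect fourth; each chord root moves by that interval while the quality stays the same.
E7: root E up a perfect fourth → A, giving A7.
C#m: root C# up a perfect fourth → F#, giving F#m.
Gadd9: root G up a perfect fourth → C, giving Cadd9.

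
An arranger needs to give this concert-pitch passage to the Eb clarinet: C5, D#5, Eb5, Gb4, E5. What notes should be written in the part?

Written C4 sounds as Eb4 on the Eb clarinet, so concert pitches are written a minor third down.
C5 becomes A4
D#5 becomes B#4
Eb5 becomes C5
Gb4 becomes Eb4
E5 becomes C#5

A4 B#4 C5 Eb4 C#5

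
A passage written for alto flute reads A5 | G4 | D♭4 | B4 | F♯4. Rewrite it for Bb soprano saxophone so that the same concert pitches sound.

First find concert pitch: the alto flute sounds a perfect fourth below written, so A5 G4 D♭4 B4 F♯4 sounds E5 D4 Ab3 F#4 C#4.
Then write for Bb soprano saxophone: it sounds a major second below written, so the part must be a major second above concert.
E5 → F#5
D4 → E4
Ab3 → Bb3
F#4 → G#4
C#4 → D#4

F#5 E4 Bb3 G#4 D#4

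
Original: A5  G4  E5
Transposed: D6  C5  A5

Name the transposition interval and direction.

up a perfect fourth

From A5 to D6 is 4 letter names — a fourth of some quality.
A5 to D6 is 5 semitones, which makes it a perfect fourth; the second version is higher, so the direction is up.
Checking another pair — E5 → A5 — gives the same interval.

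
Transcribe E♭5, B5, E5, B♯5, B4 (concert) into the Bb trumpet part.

F5 C#6 F#5 C##6 C#5

The Bb trumpet sounds a major second below written, so the written part must be a major second above concert — transpose each note up.
Eb5 → F5
B5 → C#6
E5 → F#5
B#5 → C##6
B4 → C#5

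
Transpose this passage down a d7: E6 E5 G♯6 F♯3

F##5 F##4 A##5 G##2

E6: a seventh down reaches F, and 9 semitones makes it F##5.
A diminished seventh down from E5 gives F##4.
G#6 down a diminished seventh is A##5.
A diminished seventh down from F#3 gives G##2.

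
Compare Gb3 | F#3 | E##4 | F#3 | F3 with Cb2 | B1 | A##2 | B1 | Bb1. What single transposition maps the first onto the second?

From Gb3 to Cb2 is 12 letter names — a twelfth of some quality.
Cb2 to Gb3 is 19 semitones, which makes it a perfect twelfth; the second version is lower, so the direction is down.
Checking another pair — F3 → Bb1 — gives the same interval.

down a perfect twelfth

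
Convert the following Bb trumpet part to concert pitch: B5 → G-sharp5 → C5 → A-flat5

A5 F#5 Bb4 Gb5

The Bb trumpet sounds a major second below written, so transpose each written note down a major second.
B5 gives A5
G#5 gives F#5
C5 gives Bb4
Ab5 gives Gb5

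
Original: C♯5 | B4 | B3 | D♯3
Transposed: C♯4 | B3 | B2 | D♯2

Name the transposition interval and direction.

Take the first pair: C#5 → C#4. C to C spans 8 letter names, so the interval is some kind of octave.
C#4 to C#5 is 12 semitones, which makes it a perfect octave; the second version is lower, so the direction is down.
Checking another pair — D#3 → D#2 — gives the same interval.

down a perfect octave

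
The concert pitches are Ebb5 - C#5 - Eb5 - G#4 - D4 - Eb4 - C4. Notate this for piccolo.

Ebb4 C#4 Eb4 G#3 D3 Eb3 C3

Written C4 sounds as C5 on the piccolo, so concert pitches are written a perfect octave down.
Ebb5 to Ebb4
C#5 to C#4
Eb5 to Eb4
G#4 to G#3
D4 to D3
Eb4 to Eb3
C4 to C3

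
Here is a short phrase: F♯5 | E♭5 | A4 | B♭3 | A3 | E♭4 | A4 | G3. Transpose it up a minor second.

G5 Fb5 Bb4 Cb4 Bb3 Fb4 Bb4 Ab3

F#5 → G5
Eb5 → Fb5
A4 → Bb4
Bb3 → Cb4
A3 → Bb3
Eb4 → Fb4
A4 → Bb4
G3 → Ab3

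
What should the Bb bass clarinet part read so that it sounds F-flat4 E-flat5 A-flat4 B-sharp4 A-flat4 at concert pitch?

Gb5 F6 Bb5 C##6 Bb5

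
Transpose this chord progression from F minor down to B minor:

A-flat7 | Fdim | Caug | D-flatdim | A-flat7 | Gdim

D7 Bdim F#aug Gdim D7 C#dim

F minor down to B minor is a diminished fifth; each chord root moves by that interval while the quality stays the same.
A-flat7: root A-flat down a diminished fifth → D, giving D7.
Fdim: root F down a diminished fifth → B, giving Bdim.
Caug: root C down a diminished fifth → F#, giving F#aug.
D-flatdim: root D-flat down a diminished fifth → G, giving Gdim.
A-flat7: root A-flat down a diminished fifth → D, giving D7.
Gdim: root G down a diminished fifth → C#, giving C#dim.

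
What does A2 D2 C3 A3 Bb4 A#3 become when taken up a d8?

A2: an octave up reaches A, and 11 semitones makes it Ab3.
D2 up a diminished octave is Db3.
C3 up a diminished octave is Cb4.
A3: an octave up reaches A, and 11 semitones makes it Ab4.
Bb4 up a diminished octave is Bbb5.
A#3: an octave up reaches A, and 11 semitones makes it A4.

Ab3 Db3 Cb4 Ab4 Bbb5 A4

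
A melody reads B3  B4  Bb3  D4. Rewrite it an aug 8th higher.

B#4 B#5 B4 D#5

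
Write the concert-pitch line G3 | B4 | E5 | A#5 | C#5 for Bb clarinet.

A3 C#5 F#5 B#5 D#5

The Bb clarinet sounds a major second below written, so the written part must be a major second above concert — transpose each note up.
G3 gives A3
B4 gives C#5
E5 gives F#5
A#5 gives B#5
C#5 gives D#5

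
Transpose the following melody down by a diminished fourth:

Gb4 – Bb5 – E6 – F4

D4 F#5 B#5 C#4

Gb4 to D4
Bb5 to F#5
E6 to B#5
F4 to C#4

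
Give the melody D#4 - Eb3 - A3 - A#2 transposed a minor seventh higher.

A minor seventh up from D#4 gives C#5.
Eb3 up a minor seventh is Db4.
A3: a seventh up reaches G, and 10 semitones makes it G4.
A#2 up a minor seventh is G#3.

C#5 Db4 G4 G#3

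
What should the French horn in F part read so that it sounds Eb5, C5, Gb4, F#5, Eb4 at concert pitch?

Bb5 G5 Db5 C#6 Bb4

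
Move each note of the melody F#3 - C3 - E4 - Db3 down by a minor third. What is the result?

F#3 to D#3
C3 to A2
E4 to C#4
Db3 to Bb2

D#3 A2 C#4 Bb2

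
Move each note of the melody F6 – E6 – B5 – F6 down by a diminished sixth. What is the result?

A#5 G##5 D##5 A#5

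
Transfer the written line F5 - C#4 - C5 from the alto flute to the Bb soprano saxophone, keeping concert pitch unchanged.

D5 A#3 A4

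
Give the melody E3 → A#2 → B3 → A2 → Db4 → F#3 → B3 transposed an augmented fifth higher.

B#3 E##3 F##4 E#3 A4 C##4 F##4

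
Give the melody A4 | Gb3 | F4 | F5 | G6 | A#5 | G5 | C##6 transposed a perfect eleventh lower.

E3 Db2 C3 C4 D5 E#4 D4 G##4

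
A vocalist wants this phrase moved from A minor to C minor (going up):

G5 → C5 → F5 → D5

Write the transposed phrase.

Bb5 Eb5 Ab5 F5

A minor to C minor up is a minor third, so every note moves up by that interval.
G5 becomes Bb5
C5 becomes Eb5
F5 becomes Ab5
D5 becomes F5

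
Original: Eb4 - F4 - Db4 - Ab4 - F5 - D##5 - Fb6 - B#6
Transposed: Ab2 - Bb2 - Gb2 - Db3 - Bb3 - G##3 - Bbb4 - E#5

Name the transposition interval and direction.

down a perfect twelfth

From Eb4 to Ab2 is 12 letter names — a twelfth of some quality.
Ab2 to Eb4 is 19 semitones, which makes it a perfect twelfth; the second version is lower, so the direction is down.
Checking another pair — B#6 → E#5 — gives the same interval.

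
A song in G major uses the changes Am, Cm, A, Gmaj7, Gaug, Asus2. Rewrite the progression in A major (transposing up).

Bm Dm B Amaj7 Aaug Bsus2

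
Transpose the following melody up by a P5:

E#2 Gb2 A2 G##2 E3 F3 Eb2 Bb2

E#2 → B#2
Gb2 → Db3
A2 → E3
G##2 → D##3
E3 → B3
F3 → C4
Eb2 → Bb2
Bb2 → F3

B#2 Db3 E3 D##3 B3 C4 Bb2 F3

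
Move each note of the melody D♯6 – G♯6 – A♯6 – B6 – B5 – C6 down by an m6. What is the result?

D#6 down a minor sixth is F##5.
G#6: a sixth down reaches B, and 8 semitones makes it B#5.
A minor sixth down from A#6 gives C##6.
A minor sixth down from B6 gives D#6.
B5 down a minor sixth is D#5.
C6: a sixth down reaches E, and 8 semitones makes it E5.

F##5 B#5 C##6 D#6 D#5 E5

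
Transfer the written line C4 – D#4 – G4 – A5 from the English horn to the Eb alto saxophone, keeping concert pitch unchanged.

D4 E#4 A4 B5

First find concert pitch: the English horn sounds a perfect fifth below written, so C4 D#4 G4 A5 sounds F3 G#3 C4 D5.
Then write for Eb alto saxophone: it sounds a major sixth below written, so the part must be a major sixth above concert.
F3 → D4
G#3 → E#4
C4 → A4
D5 → B5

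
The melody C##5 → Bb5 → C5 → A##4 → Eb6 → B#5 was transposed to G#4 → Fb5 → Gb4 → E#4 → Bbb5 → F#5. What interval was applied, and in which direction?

down an augmented fourth

From C##5 to G#4 is 4 letter names — a fourth of some quality.
G#4 to C##5 is 6 semitones, which makes it an augmented fourth; the second version is lower, so the direction is down.
Checking another pair — B#5 → F#5 — gives the same interval.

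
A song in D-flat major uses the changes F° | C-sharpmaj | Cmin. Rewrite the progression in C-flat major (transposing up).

Eb° Bmaj Bbmin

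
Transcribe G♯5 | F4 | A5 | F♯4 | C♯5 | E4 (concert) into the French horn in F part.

D#6 C5 E6 C#5 G#5 B4

Written C4 sounds as F3 on the French horn in F, so concert pitches are written a perfect fifth up.
G#5 to D#6
F4 to C5
A5 to E6
F#4 to C#5
C#5 to G#5
E4 to B4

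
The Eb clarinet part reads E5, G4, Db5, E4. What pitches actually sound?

G5 Bb4 Fb5 G4

The Eb clarinet sounds a minor third above written, so transpose each written note up a minor third.
E5 -> G5
G4 -> Bb4
Db5 -> Fb5
E4 -> G4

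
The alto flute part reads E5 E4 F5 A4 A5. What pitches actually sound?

B4 B3 C5 E4 E5

The alto flute sounds a perfect fourth below written, so transpose each written note down a perfect fourth.
E5 becomes B4
E4 becomes B3
F5 becomes C5
A4 becomes E4
A5 becomes E5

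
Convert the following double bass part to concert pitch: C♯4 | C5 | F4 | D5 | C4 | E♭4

The double bass sounds a perfect octave below written, so transpose each written note down a perfect octave.
C#4 to C#3
C5 to C4
F4 to F3
D5 to D4
C4 to C3
Eb4 to Eb3

C#3 C4 F3 D4 C3 Eb3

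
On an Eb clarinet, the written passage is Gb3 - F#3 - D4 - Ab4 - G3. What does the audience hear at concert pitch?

Bbb3 A3 F4 Cb5 Bb3

Written C4 on the Eb clarinet sounds as Eb4, a minor third higher; apply that shift to every note.
Gb3 -> Bbb3
F#3 -> A3
D4 -> F4
Ab4 -> Cb5
G3 -> Bb3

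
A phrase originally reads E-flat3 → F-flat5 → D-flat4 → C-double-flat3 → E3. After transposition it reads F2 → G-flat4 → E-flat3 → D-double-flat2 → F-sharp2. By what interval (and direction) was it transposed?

down a minor seventh

From Eb3 to F2 is 7 letter names — a seventh of some quality.
F2 to Eb3 is 10 semitones, which makes it a minor seventh; the second version is lower, so the direction is down.
Checking another pair — E3 → F#2 — gives the same interval.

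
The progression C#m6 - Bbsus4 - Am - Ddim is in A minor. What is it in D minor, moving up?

F#m6 Ebsus4 Dm Gdim

A minor up to D minor is a perfect fourth; each chord root moves by that interval while the quality stays the same.
C#m6: root C# up a perfect fourth → F#, giving F#m6.
Bbsus4: root Bb up a perfect fourth → Eb, giving Ebsus4.
Am: root A up a perfect fourth → D, giving Dm.
Ddim: root D up a perfect fourth → G, giving Gdim.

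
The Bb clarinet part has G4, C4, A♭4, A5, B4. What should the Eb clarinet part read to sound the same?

D4 G3 Eb4 E5 F#4

First find concert pitch: the Bb clarinet sounds a major second below written, so G4 C4 A♭4 A5 B4 sounds F4 Bb3 Gb4 G5 A4.
Then write for Eb clarinet: it sounds a minor third above written, so the part must be a minor third below concert.
F4 → D4
Bb3 → G3
Gb4 → Eb4
G5 → E5
A4 → F#4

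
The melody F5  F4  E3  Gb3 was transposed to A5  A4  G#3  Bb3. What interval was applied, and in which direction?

up a major third

From F5 to A5 is 3 letter names — a third of some quality.
F5 to A5 is 4 semitones, which makes it a major third; the second version is higher, so the direction is up.
Checking another pair — Gb3 → Bb3 — gives the same interval.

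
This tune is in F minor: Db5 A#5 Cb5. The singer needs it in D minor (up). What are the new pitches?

From F up to D is a major sixth; apply that to each pitch.
Db5 gives Bb5
A#5 gives F##6
Cb5 gives Ab5

Bb5 F##6 Ab5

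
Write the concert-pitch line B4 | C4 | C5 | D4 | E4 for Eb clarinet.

Written C4 sounds as Eb4 on the Eb clarinet, so concert pitches are written a minor third down.
B4 becomes G#4
C4 becomes A3
C5 becomes A4
D4 becomes B3
E4 becomes C#4

G#4 A3 A4 B3 C#4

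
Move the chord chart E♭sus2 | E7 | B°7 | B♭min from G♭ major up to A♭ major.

Fsus2 F#7 C#°7 Cmin

G♭ major up to A♭ major is a major second; each chord root moves by that interval while the quality stays the same.
E♭sus2: root E♭ up a major second → F, giving Fsus2.
E7: root E up a major second → F#, giving F#7.
B°7: root B up a major second → C#, giving C#°7.
B♭min: root B♭ up a major second → C, giving Cmin.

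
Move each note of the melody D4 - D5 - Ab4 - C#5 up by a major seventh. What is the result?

D4 up a major seventh is C#5.
D5 up a major seventh is C#6.
A major seventh up from Ab4 gives G5.
A major seventh up from C#5 gives B#5.

C#5 C#6 G5 B#5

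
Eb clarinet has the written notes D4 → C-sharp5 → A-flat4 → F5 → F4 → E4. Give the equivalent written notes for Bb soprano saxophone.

First find concert pitch: the Eb clarinet sounds a minor third above written, so D4 C-sharp5 A-flat4 F5 F4 E4 sounds F4 E5 Cb5 Ab5 Ab4 G4.
Then write for Bb soprano saxophone: it sounds a major second below written, so the part must be a major second above concert.
F4 → G4
E5 → F#5
Cb5 → Db5
Ab5 → Bb5
Ab4 → Bb4
G4 → A4

G4 F#5 Db5 Bb5 Bb4 A4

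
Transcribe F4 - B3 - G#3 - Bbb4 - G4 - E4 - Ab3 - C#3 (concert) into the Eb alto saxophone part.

D5 G#4 E#4 Gb5 E5 C#5 F4 A#3

Written C4 sounds as Eb3 on the Eb alto saxophone, so concert pitches are written a major sixth up.
F4 → D5
B3 → G#4
G#3 → E#4
Bbb4 → Gb5
G4 → E5
E4 → C#5
Ab3 → F4
C#3 → A#3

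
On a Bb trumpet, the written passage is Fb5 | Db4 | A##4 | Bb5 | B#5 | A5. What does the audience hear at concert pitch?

Written C4 on the Bb trumpet sounds as Bb3, a major second lower; apply that shift to every note.
Fb5 becomes Ebb5
Db4 becomes Cb4
A##4 becomes G##4
Bb5 becomes Ab5
B#5 becomes A#5
A5 becomes G5

Ebb5 Cb4 G##4 Ab5 A#5 G5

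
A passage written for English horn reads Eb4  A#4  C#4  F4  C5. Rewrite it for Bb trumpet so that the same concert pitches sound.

First find concert pitch: the English horn sounds a perfect fifth below written, so Eb4 A#4 C#4 F4 C5 sounds Ab3 D#4 F#3 Bb3 F4.
Then write for Bb trumpet: it sounds a major second below written, so the part must be a major second above concert.
Ab3 → Bb3
D#4 → E#4
F#3 → G#3
Bb3 → C4
F4 → G4

Bb3 E#4 G#3 C4 G4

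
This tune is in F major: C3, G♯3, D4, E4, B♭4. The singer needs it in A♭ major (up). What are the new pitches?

Eb3 B3 F4 G4 Db5

F major to A♭ major up is a minor third, so every note moves up by that interval.
C3 → Eb3
G#3 → B3
D4 → F4
E4 → G4
Bb4 → Db5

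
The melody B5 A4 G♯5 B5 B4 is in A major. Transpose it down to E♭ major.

A major to E♭ major down is an augmented fourth, so every note moves down by that interval.
B5 gives F5
A4 gives Eb4
G#5 gives D5
B5 gives F5
B4 gives F4

F5 Eb4 D5 F5 F4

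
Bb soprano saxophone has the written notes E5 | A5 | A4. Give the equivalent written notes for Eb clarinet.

B4 E5 E4

First find concert pitch: the Bb soprano saxophone sounds a major second below written, so E5 A5 A4 sounds D5 G5 G4.
Then write for Eb clarinet: it sounds a minor third above written, so the part must be a minor third below concert.
D5 → B4
G5 → E5
G4 → E4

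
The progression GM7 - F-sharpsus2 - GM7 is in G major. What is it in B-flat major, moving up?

BbM7 Asus2 BbM7

G major up to B-flat major is a minor third; each chord root moves by that interval while the quality stays the same.
GM7: root G up a minor third → Bb, giving BbM7.
F-sharpsus2: root F-sharp up a minor third → A, giving Asus2.
GM7: root G up a minor third → Bb, giving BbM7.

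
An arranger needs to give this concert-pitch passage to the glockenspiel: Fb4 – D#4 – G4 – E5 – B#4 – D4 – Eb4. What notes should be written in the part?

Written C4 sounds as C6 on the glockenspiel, so concert pitches are written a perfect fifteenth down.
Fb4 → Fb2
D#4 → D#2
G4 → G2
E5 → E3
B#4 → B#2
D4 → D2
Eb4 → Eb2

Fb2 D#2 G2 E3 B#2 D2 Eb2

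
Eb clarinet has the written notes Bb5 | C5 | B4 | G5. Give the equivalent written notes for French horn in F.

Ab6 Bb5 A5 F6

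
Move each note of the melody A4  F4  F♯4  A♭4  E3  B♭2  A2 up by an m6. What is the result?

A minor sixth up from A4 gives F5.
F4: a sixth up reaches D, and 8 semitones makes it Db5.
F#4: a sixth up reaches D, and 8 semitones makes it D5.
Ab4 up a minor sixth is Fb5.
E3: a sixth up reaches C, and 8 semitones makes it C4.
A minor sixth up from Bb2 gives Gb3.
A2 up a minor sixth is F3.

F5 Db5 D5 Fb5 C4 Gb3 F3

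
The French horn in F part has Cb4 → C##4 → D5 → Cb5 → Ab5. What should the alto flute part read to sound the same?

First find concert pitch: the French horn in F sounds a perfect fifth below written, so Cb4 C##4 D5 Cb5 Ab5 sounds Fb3 F##3 G4 Fb4 Db5.
Then write for alto flute: it sounds a perfect fourth below written, so the part must be a perfect fourth above concert.
Fb3 → Bbb3
F##3 → B#3
G4 → C5
Fb4 → Bbb4
Db5 → Gb5

Bbb3 B#3 C5 Bbb4 Gb5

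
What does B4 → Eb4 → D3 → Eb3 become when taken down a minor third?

G#4 C4 B2 C3

B4 -> G#4
Eb4 -> C4
D3 -> B2
Eb3 -> C3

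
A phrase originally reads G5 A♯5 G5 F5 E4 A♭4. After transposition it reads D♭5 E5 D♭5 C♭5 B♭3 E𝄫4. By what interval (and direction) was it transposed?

down an augmented fourth

Take the first pair: G5 → Db5. G to D spans 4 letter names, so the interval is some kind of fourth.
Db5 to G5 is 6 semitones, which makes it an augmented fourth; the second version is lower, so the direction is down.
Checking another pair — Ab4 → Ebb4 — gives the same interval.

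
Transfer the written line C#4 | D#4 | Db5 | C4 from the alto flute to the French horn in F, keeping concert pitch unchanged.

D#4 E#4 Eb5 D4

First find concert pitch: the alto flute sounds a perfect fourth below written, so C#4 D#4 Db5 C4 sounds G#3 A#3 Ab4 G3.
Then write for French horn in F: it sounds a perfect fifth below written, so the part must be a perfect fifth above concert.
G#3 → D#4
A#3 → E#4
Ab4 → Eb5
G3 → D4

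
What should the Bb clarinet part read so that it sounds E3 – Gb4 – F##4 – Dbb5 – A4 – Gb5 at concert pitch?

F#3 Ab4 G##4 Ebb5 B4 Ab5

The Bb clarinet sounds a major second below written, so the written part must be a major second above concert — transpose each note up.
E3 → F#3
Gb4 → Ab4
F##4 → G##4
Dbb5 → Ebb5
A4 → B4
Gb5 → Ab5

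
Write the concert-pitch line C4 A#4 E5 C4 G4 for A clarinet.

The A clarinet sounds a minor third below written, so the written part must be a minor third above concert — transpose each note up.
C4 becomes Eb4
A#4 becomes C#5
E5 becomes G5
C4 becomes Eb4
G4 becomes Bb4

Eb4 C#5 G5 Eb4 Bb4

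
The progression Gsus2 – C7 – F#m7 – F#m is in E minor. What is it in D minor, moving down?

E minor down to D minor is a major second; each chord root moves by that interval while the quality stays the same.
Gsus2: root G down a major second → F, giving Fsus2.
C7: root C down a major second → Bb, giving Bb7.
F#m7: root F# down a major second → E, giving Em7.
F#m: root F# down a major second → E, giving Em.

Fsus2 Bb7 Em7 Em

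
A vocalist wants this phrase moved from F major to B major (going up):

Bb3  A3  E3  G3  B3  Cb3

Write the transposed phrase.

F major to B major up is an augmented fourth, so every note moves up by that interval.
Bb3 gives E4
A3 gives D#4
E3 gives A#3
G3 gives C#4
B3 gives E#4
Cb3 gives F3

E4 D#4 A#3 C#4 E#4 F3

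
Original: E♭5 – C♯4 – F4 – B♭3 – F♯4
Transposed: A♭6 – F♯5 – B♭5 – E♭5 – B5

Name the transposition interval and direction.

From Eb5 to Ab6 is 11 letter names — an eleventh of some quality.
Eb5 to Ab6 is 17 semitones, which makes it a perfect eleventh; the second version is higher, so the direction is up.
Checking another pair — F#4 → B5 — gives the same interval.

up a perfect eleventh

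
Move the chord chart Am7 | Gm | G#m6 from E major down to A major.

E major down to A major is a perfect fifth; each chord root moves by that interval while the quality stays the same.
Am7: root A down a perfect fifth → D, giving Dm7.
Gm: root G down a perfect fifth → C, giving Cm.
G#m6: root G# down a perfect fifth → C#, giving C#m6.

Dm7 Cm C#m6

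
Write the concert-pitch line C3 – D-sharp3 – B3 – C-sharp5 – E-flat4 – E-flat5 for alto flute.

F3 G#3 E4 F#5 Ab4 Ab5

Written C4 sounds as G3 on the alto flute, so concert pitches are written a perfect fourth up.
C3 -> F3
D#3 -> G#3
B3 -> E4
C#5 -> F#5
Eb4 -> Ab4
Eb5 -> Ab5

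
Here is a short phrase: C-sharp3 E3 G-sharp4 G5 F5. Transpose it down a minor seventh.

D#2 F#2 A#3 A4 G4

C#3 becomes D#2
E3 becomes F#2
G#4 becomes A#3
G5 becomes A4
F5 becomes G4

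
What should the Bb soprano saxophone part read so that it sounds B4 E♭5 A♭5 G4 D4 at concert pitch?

The Bb soprano saxophone sounds a major second below written, so the written part must be a major second above concert — transpose each note up.
B4 -> C#5
Eb5 -> F5
Ab5 -> Bb5
G4 -> A4
D4 -> E4

C#5 F5 Bb5 A4 E4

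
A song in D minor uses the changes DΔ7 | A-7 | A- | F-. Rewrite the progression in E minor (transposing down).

D minor down to E minor is a minor seventh; each chord root moves by that interval while the quality stays the same.
DΔ7: root D down a minor seventh → E, giving EΔ7.
A-7: root A down a minor seventh → B, giving B-7.
A-: root A down a minor seventh → B, giving B-.
F-: root F down a minor seventh → G, giving G-.

EΔ7 B-7 B- G-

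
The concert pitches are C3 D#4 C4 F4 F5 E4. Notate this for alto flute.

Written C4 sounds as G3 on the alto flute, so concert pitches are written a perfect fourth up.
C3 gives F3
D#4 gives G#4
C4 gives F4
F4 gives Bb4
F5 gives Bb5
E4 gives A4

F3 G#4 F4 Bb4 Bb5 A4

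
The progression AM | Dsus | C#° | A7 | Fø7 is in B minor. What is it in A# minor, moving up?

B minor up to A# minor is a major seventh; each chord root moves by that interval while the quality stays the same.
AM: root A up a major seventh → G#, giving G#M.
Dsus: root D up a major seventh → C#, giving C#sus.
C#°: root C# up a major seventh → B#, giving B#°.
A7: root A up a major seventh → G#, giving G#7.
Fø7: root F up a major seventh → E, giving Eø7.

G#M C#sus B#° G#7 Eø7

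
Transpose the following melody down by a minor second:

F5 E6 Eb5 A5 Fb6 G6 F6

E5 D#6 D5 G#5 Eb6 F#6 E6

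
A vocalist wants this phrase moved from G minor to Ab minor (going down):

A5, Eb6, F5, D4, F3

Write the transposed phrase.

G minor to Ab minor down is a major seventh, so every note moves down by that interval.
A5 gives Bb4
Eb6 gives Fb5
F5 gives Gb4
D4 gives Eb3
F3 gives Gb2

Bb4 Fb5 Gb4 Eb3 Gb2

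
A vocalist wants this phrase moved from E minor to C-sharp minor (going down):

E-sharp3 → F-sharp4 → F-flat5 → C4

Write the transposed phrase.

C##3 D#4 Db5 A3

From E down to C-sharp is a minor third; apply that to each pitch.
E#3 gives C##3
F#4 gives D#4
Fb5 gives Db5
C4 gives A3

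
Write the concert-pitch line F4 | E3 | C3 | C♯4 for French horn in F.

C5 B3 G3 G#4

Written C4 sounds as F3 on the French horn in F, so concert pitches are written a perfect fifth up.
F4 → C5
E3 → B3
C3 → G3
C#4 → G#4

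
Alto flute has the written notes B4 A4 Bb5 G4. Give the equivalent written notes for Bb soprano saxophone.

G#4 F#4 G5 E4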